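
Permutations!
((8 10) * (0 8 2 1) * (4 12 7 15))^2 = (0 10 1 8 2)(4 7)(12 15) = ((0 8 10 2 1)(4 12 7 15))^2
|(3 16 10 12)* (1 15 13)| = |(1 15 13)(3 16 10 12)| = 12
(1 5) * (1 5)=(5)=[0, 1, 2, 3, 4, 5]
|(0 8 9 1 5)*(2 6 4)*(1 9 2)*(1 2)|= |(9)(0 8 1 5)(2 6 4)|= 12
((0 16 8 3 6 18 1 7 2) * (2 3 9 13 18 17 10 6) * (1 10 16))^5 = ((0 1 7 3 2)(6 17 16 8 9 13 18 10))^5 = (6 13 16 10 9 17 18 8)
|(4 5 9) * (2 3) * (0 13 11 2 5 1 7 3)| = 12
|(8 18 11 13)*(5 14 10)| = |(5 14 10)(8 18 11 13)| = 12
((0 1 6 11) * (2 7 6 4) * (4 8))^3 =((0 1 8 4 2 7 6 11))^3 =(0 4 6 1 2 11 8 7)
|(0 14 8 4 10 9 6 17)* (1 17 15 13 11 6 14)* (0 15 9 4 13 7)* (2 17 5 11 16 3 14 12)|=|(0 1 5 11 6 9 12 2 17 15 7)(3 14 8 13 16)(4 10)|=110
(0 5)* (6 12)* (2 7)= [5, 1, 7, 3, 4, 0, 12, 2, 8, 9, 10, 11, 6]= (0 5)(2 7)(6 12)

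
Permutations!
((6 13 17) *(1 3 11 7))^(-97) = (1 7 11 3)(6 17 13)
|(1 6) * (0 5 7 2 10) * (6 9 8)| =|(0 5 7 2 10)(1 9 8 6)| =20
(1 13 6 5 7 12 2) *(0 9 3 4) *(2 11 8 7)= [9, 13, 1, 4, 0, 2, 5, 12, 7, 3, 10, 8, 11, 6]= (0 9 3 4)(1 13 6 5 2)(7 12 11 8)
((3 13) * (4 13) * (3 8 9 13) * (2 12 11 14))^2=(2 11)(8 13 9)(12 14)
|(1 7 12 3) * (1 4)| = |(1 7 12 3 4)| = 5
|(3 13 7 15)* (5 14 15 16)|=|(3 13 7 16 5 14 15)|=7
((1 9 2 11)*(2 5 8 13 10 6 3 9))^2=(1 11 2)(3 5 13 6 9 8 10)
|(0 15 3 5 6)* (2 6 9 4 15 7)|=|(0 7 2 6)(3 5 9 4 15)|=20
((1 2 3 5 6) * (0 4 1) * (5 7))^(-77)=((0 4 1 2 3 7 5 6))^(-77)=(0 2 5 4 3 6 1 7)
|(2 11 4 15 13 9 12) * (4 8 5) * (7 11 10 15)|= |(2 10 15 13 9 12)(4 7 11 8 5)|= 30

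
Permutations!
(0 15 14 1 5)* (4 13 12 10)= [15, 5, 2, 3, 13, 0, 6, 7, 8, 9, 4, 11, 10, 12, 1, 14]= (0 15 14 1 5)(4 13 12 10)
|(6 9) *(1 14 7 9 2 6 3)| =10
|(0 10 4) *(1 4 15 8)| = |(0 10 15 8 1 4)| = 6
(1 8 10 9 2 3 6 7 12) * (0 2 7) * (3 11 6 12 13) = (0 2 11 6)(1 8 10 9 7 13 3 12) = [2, 8, 11, 12, 4, 5, 0, 13, 10, 7, 9, 6, 1, 3]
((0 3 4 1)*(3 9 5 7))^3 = ((0 9 5 7 3 4 1))^3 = (0 7 1 5 4 9 3)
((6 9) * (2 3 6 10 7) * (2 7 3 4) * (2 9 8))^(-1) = (2 8 6 3 10 9 4)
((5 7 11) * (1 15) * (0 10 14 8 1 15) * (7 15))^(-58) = ((0 10 14 8 1)(5 15 7 11))^(-58) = (0 14 1 10 8)(5 7)(11 15)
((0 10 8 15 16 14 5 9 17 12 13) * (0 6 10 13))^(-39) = (0 9 16 10)(5 15 6 12)(8 13 17 14)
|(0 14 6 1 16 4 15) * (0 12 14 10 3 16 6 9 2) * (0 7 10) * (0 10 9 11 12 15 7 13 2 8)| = 24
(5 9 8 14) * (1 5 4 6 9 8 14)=[0, 5, 2, 3, 6, 8, 9, 7, 1, 14, 10, 11, 12, 13, 4]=(1 5 8)(4 6 9 14)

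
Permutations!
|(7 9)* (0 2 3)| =6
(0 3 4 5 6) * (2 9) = (0 3 4 5 6)(2 9) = [3, 1, 9, 4, 5, 6, 0, 7, 8, 2]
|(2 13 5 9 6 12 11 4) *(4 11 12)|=|(2 13 5 9 6 4)|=6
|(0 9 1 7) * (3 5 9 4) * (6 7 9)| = 6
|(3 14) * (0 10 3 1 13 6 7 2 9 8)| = 11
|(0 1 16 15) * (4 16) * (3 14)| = |(0 1 4 16 15)(3 14)| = 10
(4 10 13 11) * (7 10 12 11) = (4 12 11)(7 10 13) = [0, 1, 2, 3, 12, 5, 6, 10, 8, 9, 13, 4, 11, 7]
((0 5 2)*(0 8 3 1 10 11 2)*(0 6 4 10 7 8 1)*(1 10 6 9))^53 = ((0 5 9 1 7 8 3)(2 10 11)(4 6))^53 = (0 7 5 8 9 3 1)(2 11 10)(4 6)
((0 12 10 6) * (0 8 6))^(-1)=((0 12 10)(6 8))^(-1)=(0 10 12)(6 8)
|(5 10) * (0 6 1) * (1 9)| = |(0 6 9 1)(5 10)| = 4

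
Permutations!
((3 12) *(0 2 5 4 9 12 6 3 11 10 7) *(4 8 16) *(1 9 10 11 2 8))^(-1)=(0 7 10 4 16 8)(1 5 2 12 9)(3 6)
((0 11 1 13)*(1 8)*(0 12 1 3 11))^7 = ((1 13 12)(3 11 8))^7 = (1 13 12)(3 11 8)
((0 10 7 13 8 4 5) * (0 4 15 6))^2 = ((0 10 7 13 8 15 6)(4 5))^2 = (0 7 8 6 10 13 15)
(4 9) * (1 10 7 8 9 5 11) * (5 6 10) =[0, 5, 2, 3, 6, 11, 10, 8, 9, 4, 7, 1] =(1 5 11)(4 6 10 7 8 9)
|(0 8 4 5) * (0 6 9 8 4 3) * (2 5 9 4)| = 8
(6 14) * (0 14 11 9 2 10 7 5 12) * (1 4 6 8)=(0 14 8 1 4 6 11 9 2 10 7 5 12)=[14, 4, 10, 3, 6, 12, 11, 5, 1, 2, 7, 9, 0, 13, 8]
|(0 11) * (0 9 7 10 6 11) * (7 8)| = 6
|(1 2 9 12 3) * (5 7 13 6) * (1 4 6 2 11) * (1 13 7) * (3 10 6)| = 18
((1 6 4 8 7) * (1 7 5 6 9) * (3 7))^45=(1 9)(3 7)(4 8 5 6)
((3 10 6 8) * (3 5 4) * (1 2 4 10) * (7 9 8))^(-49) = ((1 2 4 3)(5 10 6 7 9 8))^(-49) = (1 3 4 2)(5 8 9 7 6 10)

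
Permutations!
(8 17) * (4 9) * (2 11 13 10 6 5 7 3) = (2 11 13 10 6 5 7 3)(4 9)(8 17) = [0, 1, 11, 2, 9, 7, 5, 3, 17, 4, 6, 13, 12, 10, 14, 15, 16, 8]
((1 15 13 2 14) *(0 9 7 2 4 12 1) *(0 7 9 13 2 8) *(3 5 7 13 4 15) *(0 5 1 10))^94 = (0 12)(2 13)(4 10)(5 7 8)(14 15)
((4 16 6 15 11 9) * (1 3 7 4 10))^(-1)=((1 3 7 4 16 6 15 11 9 10))^(-1)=(1 10 9 11 15 6 16 4 7 3)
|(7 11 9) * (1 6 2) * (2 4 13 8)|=6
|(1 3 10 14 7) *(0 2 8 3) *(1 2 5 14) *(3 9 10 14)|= 10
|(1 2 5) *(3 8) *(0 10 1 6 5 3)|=6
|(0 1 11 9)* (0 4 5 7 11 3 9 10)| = |(0 1 3 9 4 5 7 11 10)| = 9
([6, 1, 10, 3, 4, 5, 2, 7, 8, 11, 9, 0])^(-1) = [11, 1, 6, 3, 4, 5, 0, 7, 8, 10, 2, 9]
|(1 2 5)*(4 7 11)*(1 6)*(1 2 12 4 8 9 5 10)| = |(1 12 4 7 11 8 9 5 6 2 10)| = 11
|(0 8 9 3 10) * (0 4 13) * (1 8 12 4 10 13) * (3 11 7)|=10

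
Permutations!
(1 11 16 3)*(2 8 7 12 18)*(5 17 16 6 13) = (1 11 6 13 5 17 16 3)(2 8 7 12 18) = [0, 11, 8, 1, 4, 17, 13, 12, 7, 9, 10, 6, 18, 5, 14, 15, 3, 16, 2]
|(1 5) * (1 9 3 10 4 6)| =7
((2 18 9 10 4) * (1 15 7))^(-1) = (1 7 15)(2 4 10 9 18)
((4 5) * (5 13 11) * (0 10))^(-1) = (0 10)(4 5 11 13)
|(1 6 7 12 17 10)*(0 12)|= 7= |(0 12 17 10 1 6 7)|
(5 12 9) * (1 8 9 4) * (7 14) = (1 8 9 5 12 4)(7 14) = [0, 8, 2, 3, 1, 12, 6, 14, 9, 5, 10, 11, 4, 13, 7]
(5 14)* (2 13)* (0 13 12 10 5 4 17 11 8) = (0 13 2 12 10 5 14 4 17 11 8) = [13, 1, 12, 3, 17, 14, 6, 7, 0, 9, 5, 8, 10, 2, 4, 15, 16, 11]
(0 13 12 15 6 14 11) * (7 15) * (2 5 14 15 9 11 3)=[13, 1, 5, 2, 4, 14, 15, 9, 8, 11, 10, 0, 7, 12, 3, 6]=(0 13 12 7 9 11)(2 5 14 3)(6 15)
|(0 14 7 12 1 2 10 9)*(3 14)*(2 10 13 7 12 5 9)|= 11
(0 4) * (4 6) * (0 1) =[6, 0, 2, 3, 1, 5, 4] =(0 6 4 1)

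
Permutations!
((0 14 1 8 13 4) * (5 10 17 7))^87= ((0 14 1 8 13 4)(5 10 17 7))^87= (0 8)(1 4)(5 7 17 10)(13 14)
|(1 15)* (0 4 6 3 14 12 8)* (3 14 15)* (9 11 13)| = |(0 4 6 14 12 8)(1 3 15)(9 11 13)| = 6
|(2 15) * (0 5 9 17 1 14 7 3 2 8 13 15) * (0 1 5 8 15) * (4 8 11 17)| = |(0 11 17 5 9 4 8 13)(1 14 7 3 2)| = 40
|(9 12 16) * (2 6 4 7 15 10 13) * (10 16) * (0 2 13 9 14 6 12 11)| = |(0 2 12 10 9 11)(4 7 15 16 14 6)| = 6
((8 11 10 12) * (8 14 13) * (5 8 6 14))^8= ((5 8 11 10 12)(6 14 13))^8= (5 10 8 12 11)(6 13 14)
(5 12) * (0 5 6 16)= (0 5 12 6 16)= [5, 1, 2, 3, 4, 12, 16, 7, 8, 9, 10, 11, 6, 13, 14, 15, 0]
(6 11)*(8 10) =(6 11)(8 10) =[0, 1, 2, 3, 4, 5, 11, 7, 10, 9, 8, 6]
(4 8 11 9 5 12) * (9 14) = (4 8 11 14 9 5 12) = [0, 1, 2, 3, 8, 12, 6, 7, 11, 5, 10, 14, 4, 13, 9]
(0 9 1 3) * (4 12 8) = (0 9 1 3)(4 12 8) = [9, 3, 2, 0, 12, 5, 6, 7, 4, 1, 10, 11, 8]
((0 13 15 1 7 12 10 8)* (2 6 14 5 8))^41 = ((0 13 15 1 7 12 10 2 6 14 5 8))^41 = (0 12 5 1 6 13 10 8 7 14 15 2)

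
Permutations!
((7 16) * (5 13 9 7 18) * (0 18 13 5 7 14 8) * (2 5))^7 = (0 8 14 9 13 16 7 18)(2 5)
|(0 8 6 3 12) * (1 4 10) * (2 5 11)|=|(0 8 6 3 12)(1 4 10)(2 5 11)|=15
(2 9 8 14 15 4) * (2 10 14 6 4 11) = (2 9 8 6 4 10 14 15 11) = [0, 1, 9, 3, 10, 5, 4, 7, 6, 8, 14, 2, 12, 13, 15, 11]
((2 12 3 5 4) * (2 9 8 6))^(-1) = (2 6 8 9 4 5 3 12)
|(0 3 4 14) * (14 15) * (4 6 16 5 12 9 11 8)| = 12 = |(0 3 6 16 5 12 9 11 8 4 15 14)|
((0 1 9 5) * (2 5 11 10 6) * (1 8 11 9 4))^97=(0 5 2 6 10 11 8)(1 4)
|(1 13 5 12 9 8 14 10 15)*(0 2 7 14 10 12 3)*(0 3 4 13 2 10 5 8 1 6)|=|(0 10 15 6)(1 2 7 14 12 9)(4 13 8 5)|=12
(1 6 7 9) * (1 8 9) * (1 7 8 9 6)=[0, 1, 2, 3, 4, 5, 8, 7, 6, 9]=(9)(6 8)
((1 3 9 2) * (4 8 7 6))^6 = (1 9)(2 3)(4 7)(6 8)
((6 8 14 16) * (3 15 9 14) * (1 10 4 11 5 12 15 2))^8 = ((1 10 4 11 5 12 15 9 14 16 6 8 3 2))^8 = (1 14 4 6 5 3 15)(2 9 10 16 11 8 12)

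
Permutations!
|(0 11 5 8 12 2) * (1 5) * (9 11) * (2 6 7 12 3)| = |(0 9 11 1 5 8 3 2)(6 7 12)| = 24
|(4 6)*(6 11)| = 3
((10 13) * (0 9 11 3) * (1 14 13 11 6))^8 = ((0 9 6 1 14 13 10 11 3))^8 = (0 3 11 10 13 14 1 6 9)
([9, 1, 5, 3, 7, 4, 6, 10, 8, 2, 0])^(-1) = [10, 1, 9, 3, 5, 2, 6, 4, 8, 0, 7]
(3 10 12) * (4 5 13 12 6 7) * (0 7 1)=(0 7 4 5 13 12 3 10 6 1)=[7, 0, 2, 10, 5, 13, 1, 4, 8, 9, 6, 11, 3, 12]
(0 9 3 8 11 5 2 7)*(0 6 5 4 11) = (0 9 3 8)(2 7 6 5)(4 11) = [9, 1, 7, 8, 11, 2, 5, 6, 0, 3, 10, 4]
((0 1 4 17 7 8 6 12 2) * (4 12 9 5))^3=(0 2 12 1)(4 8 5 7 9 17 6)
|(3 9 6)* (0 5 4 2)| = 12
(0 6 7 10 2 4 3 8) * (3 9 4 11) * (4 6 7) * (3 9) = [7, 1, 11, 8, 3, 5, 4, 10, 0, 6, 2, 9] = (0 7 10 2 11 9 6 4 3 8)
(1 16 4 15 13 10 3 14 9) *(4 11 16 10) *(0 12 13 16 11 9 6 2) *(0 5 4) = (0 12 13)(1 10 3 14 6 2 5 4 15 16 9) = [12, 10, 5, 14, 15, 4, 2, 7, 8, 1, 3, 11, 13, 0, 6, 16, 9]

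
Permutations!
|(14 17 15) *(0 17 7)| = 5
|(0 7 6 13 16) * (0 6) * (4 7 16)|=6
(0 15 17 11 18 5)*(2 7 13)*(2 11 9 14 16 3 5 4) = (0 15 17 9 14 16 3 5)(2 7 13 11 18 4) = [15, 1, 7, 5, 2, 0, 6, 13, 8, 14, 10, 18, 12, 11, 16, 17, 3, 9, 4]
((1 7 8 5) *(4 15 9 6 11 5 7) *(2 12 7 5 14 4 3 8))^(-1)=(1 5 8 3)(2 7 12)(4 14 11 6 9 15)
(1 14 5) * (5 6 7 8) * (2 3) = [0, 14, 3, 2, 4, 1, 7, 8, 5, 9, 10, 11, 12, 13, 6] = (1 14 6 7 8 5)(2 3)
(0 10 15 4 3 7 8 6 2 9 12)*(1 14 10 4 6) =(0 4 3 7 8 1 14 10 15 6 2 9 12) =[4, 14, 9, 7, 3, 5, 2, 8, 1, 12, 15, 11, 0, 13, 10, 6]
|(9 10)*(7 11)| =|(7 11)(9 10)| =2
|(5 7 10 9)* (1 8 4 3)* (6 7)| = |(1 8 4 3)(5 6 7 10 9)| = 20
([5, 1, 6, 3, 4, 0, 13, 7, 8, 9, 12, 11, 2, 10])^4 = (2 12 10 13 6)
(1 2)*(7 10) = [0, 2, 1, 3, 4, 5, 6, 10, 8, 9, 7] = (1 2)(7 10)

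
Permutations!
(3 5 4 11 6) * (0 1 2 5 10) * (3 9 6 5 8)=(0 1 2 8 3 10)(4 11 5)(6 9)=[1, 2, 8, 10, 11, 4, 9, 7, 3, 6, 0, 5]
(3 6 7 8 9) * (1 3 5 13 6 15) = [0, 3, 2, 15, 4, 13, 7, 8, 9, 5, 10, 11, 12, 6, 14, 1] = (1 3 15)(5 13 6 7 8 9)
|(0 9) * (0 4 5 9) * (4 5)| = 2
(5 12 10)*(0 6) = (0 6)(5 12 10) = [6, 1, 2, 3, 4, 12, 0, 7, 8, 9, 5, 11, 10]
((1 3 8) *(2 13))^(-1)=((1 3 8)(2 13))^(-1)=(1 8 3)(2 13)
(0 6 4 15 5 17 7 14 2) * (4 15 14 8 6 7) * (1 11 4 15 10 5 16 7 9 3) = (0 9 3 1 11 4 14 2)(5 17 15 16 7 8 6 10) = [9, 11, 0, 1, 14, 17, 10, 8, 6, 3, 5, 4, 12, 13, 2, 16, 7, 15]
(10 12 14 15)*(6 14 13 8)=(6 14 15 10 12 13 8)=[0, 1, 2, 3, 4, 5, 14, 7, 6, 9, 12, 11, 13, 8, 15, 10]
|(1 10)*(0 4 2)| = |(0 4 2)(1 10)| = 6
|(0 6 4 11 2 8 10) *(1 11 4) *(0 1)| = 10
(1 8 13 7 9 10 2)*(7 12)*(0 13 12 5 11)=(0 13 5 11)(1 8 12 7 9 10 2)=[13, 8, 1, 3, 4, 11, 6, 9, 12, 10, 2, 0, 7, 5]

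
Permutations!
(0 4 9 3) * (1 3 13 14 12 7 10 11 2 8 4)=(0 1 3)(2 8 4 9 13 14 12 7 10 11)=[1, 3, 8, 0, 9, 5, 6, 10, 4, 13, 11, 2, 7, 14, 12]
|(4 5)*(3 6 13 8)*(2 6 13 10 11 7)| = 30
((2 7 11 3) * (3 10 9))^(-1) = (2 3 9 10 11 7)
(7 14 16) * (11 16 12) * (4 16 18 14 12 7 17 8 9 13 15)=(4 16 17 8 9 13 15)(7 12 11 18 14)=[0, 1, 2, 3, 16, 5, 6, 12, 9, 13, 10, 18, 11, 15, 7, 4, 17, 8, 14]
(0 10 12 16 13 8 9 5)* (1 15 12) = [10, 15, 2, 3, 4, 0, 6, 7, 9, 5, 1, 11, 16, 8, 14, 12, 13] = (0 10 1 15 12 16 13 8 9 5)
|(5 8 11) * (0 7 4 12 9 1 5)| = 9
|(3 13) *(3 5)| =|(3 13 5)| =3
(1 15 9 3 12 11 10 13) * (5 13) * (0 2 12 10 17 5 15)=[2, 0, 12, 10, 4, 13, 6, 7, 8, 3, 15, 17, 11, 1, 14, 9, 16, 5]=(0 2 12 11 17 5 13 1)(3 10 15 9)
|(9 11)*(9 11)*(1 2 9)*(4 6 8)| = 3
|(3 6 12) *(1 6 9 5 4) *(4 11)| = 8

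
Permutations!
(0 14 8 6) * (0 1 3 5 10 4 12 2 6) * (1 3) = (0 14 8)(2 6 3 5 10 4 12) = [14, 1, 6, 5, 12, 10, 3, 7, 0, 9, 4, 11, 2, 13, 8]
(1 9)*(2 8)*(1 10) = (1 9 10)(2 8) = [0, 9, 8, 3, 4, 5, 6, 7, 2, 10, 1]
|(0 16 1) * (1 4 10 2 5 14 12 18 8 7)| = |(0 16 4 10 2 5 14 12 18 8 7 1)| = 12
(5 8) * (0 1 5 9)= (0 1 5 8 9)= [1, 5, 2, 3, 4, 8, 6, 7, 9, 0]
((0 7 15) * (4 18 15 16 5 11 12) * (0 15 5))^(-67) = (0 16 7)(4 11 18 12 5)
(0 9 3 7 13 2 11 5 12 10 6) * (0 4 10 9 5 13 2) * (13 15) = (0 5 12 9 3 7 2 11 15 13)(4 10 6) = [5, 1, 11, 7, 10, 12, 4, 2, 8, 3, 6, 15, 9, 0, 14, 13]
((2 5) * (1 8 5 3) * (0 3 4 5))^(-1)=(0 8 1 3)(2 5 4)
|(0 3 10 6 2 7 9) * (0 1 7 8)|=6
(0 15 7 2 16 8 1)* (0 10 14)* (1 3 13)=(0 15 7 2 16 8 3 13 1 10 14)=[15, 10, 16, 13, 4, 5, 6, 2, 3, 9, 14, 11, 12, 1, 0, 7, 8]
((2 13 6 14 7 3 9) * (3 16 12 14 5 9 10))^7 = (2 6 9 13 5)(3 10)(7 14 12 16) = ((2 13 6 5 9)(3 10)(7 16 12 14))^7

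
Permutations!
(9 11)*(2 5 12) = (2 5 12)(9 11) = [0, 1, 5, 3, 4, 12, 6, 7, 8, 11, 10, 9, 2]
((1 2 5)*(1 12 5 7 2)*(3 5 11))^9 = (2 7)(3 5 12 11)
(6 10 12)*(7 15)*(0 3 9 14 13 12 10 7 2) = (0 3 9 14 13 12 6 7 15 2) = [3, 1, 0, 9, 4, 5, 7, 15, 8, 14, 10, 11, 6, 12, 13, 2]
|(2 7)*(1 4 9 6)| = 4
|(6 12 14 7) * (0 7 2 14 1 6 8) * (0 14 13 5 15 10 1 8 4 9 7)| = 30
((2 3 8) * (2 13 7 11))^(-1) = (2 11 7 13 8 3)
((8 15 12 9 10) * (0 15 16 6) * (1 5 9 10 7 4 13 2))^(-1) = (0 6 16 8 10 12 15)(1 2 13 4 7 9 5) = ((0 15 12 10 8 16 6)(1 5 9 7 4 13 2))^(-1)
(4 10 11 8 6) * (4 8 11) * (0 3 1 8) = (11)(0 3 1 8 6)(4 10) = [3, 8, 2, 1, 10, 5, 0, 7, 6, 9, 4, 11]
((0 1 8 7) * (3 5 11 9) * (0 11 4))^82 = ((0 1 8 7 11 9 3 5 4))^82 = (0 1 8 7 11 9 3 5 4)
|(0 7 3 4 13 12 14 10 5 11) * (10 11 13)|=10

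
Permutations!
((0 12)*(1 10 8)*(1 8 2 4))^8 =((0 12)(1 10 2 4))^8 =(12)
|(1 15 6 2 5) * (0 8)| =10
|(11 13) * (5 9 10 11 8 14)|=|(5 9 10 11 13 8 14)|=7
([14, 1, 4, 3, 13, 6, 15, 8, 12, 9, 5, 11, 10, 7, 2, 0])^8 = [10, 1, 6, 3, 15, 7, 8, 14, 2, 9, 13, 11, 4, 0, 5, 12]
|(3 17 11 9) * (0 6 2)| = |(0 6 2)(3 17 11 9)| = 12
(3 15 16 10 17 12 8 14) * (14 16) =[0, 1, 2, 15, 4, 5, 6, 7, 16, 9, 17, 11, 8, 13, 3, 14, 10, 12] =(3 15 14)(8 16 10 17 12)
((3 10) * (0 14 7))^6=(14)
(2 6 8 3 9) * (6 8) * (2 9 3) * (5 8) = (9)(2 5 8) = [0, 1, 5, 3, 4, 8, 6, 7, 2, 9]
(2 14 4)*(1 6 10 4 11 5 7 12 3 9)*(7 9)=[0, 6, 14, 7, 2, 9, 10, 12, 8, 1, 4, 5, 3, 13, 11]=(1 6 10 4 2 14 11 5 9)(3 7 12)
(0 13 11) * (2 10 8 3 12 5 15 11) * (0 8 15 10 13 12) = [12, 1, 13, 0, 4, 10, 6, 7, 3, 9, 15, 8, 5, 2, 14, 11] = (0 12 5 10 15 11 8 3)(2 13)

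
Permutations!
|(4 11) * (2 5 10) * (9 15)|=6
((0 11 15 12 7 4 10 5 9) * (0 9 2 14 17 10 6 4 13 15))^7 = (0 11)(2 17 5 14 10)(4 6)(7 12 15 13)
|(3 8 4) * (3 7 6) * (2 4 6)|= 3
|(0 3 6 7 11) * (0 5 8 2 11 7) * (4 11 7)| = 6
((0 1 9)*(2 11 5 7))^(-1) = ((0 1 9)(2 11 5 7))^(-1) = (0 9 1)(2 7 5 11)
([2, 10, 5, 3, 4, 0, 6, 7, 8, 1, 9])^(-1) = (0 5 2)(1 9 10)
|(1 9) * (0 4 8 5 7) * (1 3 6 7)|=|(0 4 8 5 1 9 3 6 7)|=9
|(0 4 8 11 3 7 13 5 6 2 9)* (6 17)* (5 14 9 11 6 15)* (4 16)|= |(0 16 4 8 6 2 11 3 7 13 14 9)(5 17 15)|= 12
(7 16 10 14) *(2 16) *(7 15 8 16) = [0, 1, 7, 3, 4, 5, 6, 2, 16, 9, 14, 11, 12, 13, 15, 8, 10] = (2 7)(8 16 10 14 15)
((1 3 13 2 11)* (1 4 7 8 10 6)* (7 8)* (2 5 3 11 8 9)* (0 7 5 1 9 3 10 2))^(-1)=((0 7 5 10 6 9)(1 11 4 3 13)(2 8))^(-1)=(0 9 6 10 5 7)(1 13 3 4 11)(2 8)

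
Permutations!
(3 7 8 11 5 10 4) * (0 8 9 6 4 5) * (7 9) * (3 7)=(0 8 11)(3 9 6 4 7)(5 10)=[8, 1, 2, 9, 7, 10, 4, 3, 11, 6, 5, 0]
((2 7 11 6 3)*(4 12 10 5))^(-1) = ((2 7 11 6 3)(4 12 10 5))^(-1) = (2 3 6 11 7)(4 5 10 12)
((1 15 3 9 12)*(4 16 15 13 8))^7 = (1 9 15 4 13 12 3 16 8) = ((1 13 8 4 16 15 3 9 12))^7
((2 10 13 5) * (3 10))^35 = (13)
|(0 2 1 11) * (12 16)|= 4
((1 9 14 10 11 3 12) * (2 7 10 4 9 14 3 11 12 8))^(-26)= (1 3 10 4 2)(7 14 8 12 9)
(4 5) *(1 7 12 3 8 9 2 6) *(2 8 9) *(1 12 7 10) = (1 10)(2 6 12 3 9 8)(4 5) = [0, 10, 6, 9, 5, 4, 12, 7, 2, 8, 1, 11, 3]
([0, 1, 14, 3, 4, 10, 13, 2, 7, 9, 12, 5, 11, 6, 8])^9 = [0, 1, 14, 3, 4, 10, 13, 2, 7, 9, 12, 5, 11, 6, 8]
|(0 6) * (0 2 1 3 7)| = |(0 6 2 1 3 7)| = 6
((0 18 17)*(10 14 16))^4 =(0 18 17)(10 14 16)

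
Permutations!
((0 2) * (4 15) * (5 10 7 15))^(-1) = ((0 2)(4 5 10 7 15))^(-1) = (0 2)(4 15 7 10 5)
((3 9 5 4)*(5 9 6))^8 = ((9)(3 6 5 4))^8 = (9)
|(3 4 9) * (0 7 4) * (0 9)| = 6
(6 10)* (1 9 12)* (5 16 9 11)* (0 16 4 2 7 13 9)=(0 16)(1 11 5 4 2 7 13 9 12)(6 10)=[16, 11, 7, 3, 2, 4, 10, 13, 8, 12, 6, 5, 1, 9, 14, 15, 0]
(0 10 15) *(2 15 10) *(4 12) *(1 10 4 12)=(0 2 15)(1 10 4)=[2, 10, 15, 3, 1, 5, 6, 7, 8, 9, 4, 11, 12, 13, 14, 0]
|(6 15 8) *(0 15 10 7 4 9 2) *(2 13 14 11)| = 12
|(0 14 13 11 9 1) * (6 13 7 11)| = |(0 14 7 11 9 1)(6 13)| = 6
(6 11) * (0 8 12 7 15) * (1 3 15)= [8, 3, 2, 15, 4, 5, 11, 1, 12, 9, 10, 6, 7, 13, 14, 0]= (0 8 12 7 1 3 15)(6 11)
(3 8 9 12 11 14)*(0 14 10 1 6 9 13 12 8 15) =[14, 6, 2, 15, 4, 5, 9, 7, 13, 8, 1, 10, 11, 12, 3, 0] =(0 14 3 15)(1 6 9 8 13 12 11 10)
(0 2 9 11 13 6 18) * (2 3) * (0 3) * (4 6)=[0, 1, 9, 2, 6, 5, 18, 7, 8, 11, 10, 13, 12, 4, 14, 15, 16, 17, 3]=(2 9 11 13 4 6 18 3)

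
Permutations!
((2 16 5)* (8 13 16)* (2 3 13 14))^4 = ((2 8 14)(3 13 16 5))^4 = (16)(2 8 14)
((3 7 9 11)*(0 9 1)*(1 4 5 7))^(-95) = (11)(4 5 7)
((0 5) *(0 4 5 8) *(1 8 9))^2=((0 9 1 8)(4 5))^2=(0 1)(8 9)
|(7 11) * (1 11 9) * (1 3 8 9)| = |(1 11 7)(3 8 9)| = 3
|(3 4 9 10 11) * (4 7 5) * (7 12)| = |(3 12 7 5 4 9 10 11)| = 8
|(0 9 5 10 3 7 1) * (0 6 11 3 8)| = |(0 9 5 10 8)(1 6 11 3 7)| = 5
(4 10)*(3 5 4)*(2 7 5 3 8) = (2 7 5 4 10 8) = [0, 1, 7, 3, 10, 4, 6, 5, 2, 9, 8]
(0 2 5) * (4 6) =[2, 1, 5, 3, 6, 0, 4] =(0 2 5)(4 6)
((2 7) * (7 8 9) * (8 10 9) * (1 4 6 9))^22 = (1 4 6 9 7 2 10) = ((1 4 6 9 7 2 10))^22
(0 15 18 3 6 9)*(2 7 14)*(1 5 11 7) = (0 15 18 3 6 9)(1 5 11 7 14 2) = [15, 5, 1, 6, 4, 11, 9, 14, 8, 0, 10, 7, 12, 13, 2, 18, 16, 17, 3]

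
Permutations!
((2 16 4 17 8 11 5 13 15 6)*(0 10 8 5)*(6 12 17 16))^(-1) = ((0 10 8 11)(2 6)(4 16)(5 13 15 12 17))^(-1) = (0 11 8 10)(2 6)(4 16)(5 17 12 15 13)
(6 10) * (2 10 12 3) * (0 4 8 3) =(0 4 8 3 2 10 6 12) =[4, 1, 10, 2, 8, 5, 12, 7, 3, 9, 6, 11, 0]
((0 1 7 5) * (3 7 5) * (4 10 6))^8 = (0 5 1)(4 6 10)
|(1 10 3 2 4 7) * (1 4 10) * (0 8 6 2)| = 6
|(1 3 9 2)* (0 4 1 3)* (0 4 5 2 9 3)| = 6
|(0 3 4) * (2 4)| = 4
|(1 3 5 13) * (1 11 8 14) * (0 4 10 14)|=|(0 4 10 14 1 3 5 13 11 8)|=10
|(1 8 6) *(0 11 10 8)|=6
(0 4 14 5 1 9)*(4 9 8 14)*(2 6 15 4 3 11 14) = (0 9)(1 8 2 6 15 4 3 11 14 5) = [9, 8, 6, 11, 3, 1, 15, 7, 2, 0, 10, 14, 12, 13, 5, 4]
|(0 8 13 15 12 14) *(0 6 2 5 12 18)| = |(0 8 13 15 18)(2 5 12 14 6)| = 5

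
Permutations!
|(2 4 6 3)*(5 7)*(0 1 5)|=|(0 1 5 7)(2 4 6 3)|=4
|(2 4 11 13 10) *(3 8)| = |(2 4 11 13 10)(3 8)| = 10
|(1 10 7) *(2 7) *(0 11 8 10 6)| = |(0 11 8 10 2 7 1 6)| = 8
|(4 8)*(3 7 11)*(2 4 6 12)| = 15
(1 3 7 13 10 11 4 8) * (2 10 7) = [0, 3, 10, 2, 8, 5, 6, 13, 1, 9, 11, 4, 12, 7] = (1 3 2 10 11 4 8)(7 13)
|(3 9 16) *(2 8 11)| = |(2 8 11)(3 9 16)| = 3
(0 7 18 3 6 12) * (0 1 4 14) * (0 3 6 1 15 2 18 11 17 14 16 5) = (0 7 11 17 14 3 1 4 16 5)(2 18 6 12 15) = [7, 4, 18, 1, 16, 0, 12, 11, 8, 9, 10, 17, 15, 13, 3, 2, 5, 14, 6]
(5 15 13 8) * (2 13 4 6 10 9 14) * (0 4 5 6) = (0 4)(2 13 8 6 10 9 14)(5 15) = [4, 1, 13, 3, 0, 15, 10, 7, 6, 14, 9, 11, 12, 8, 2, 5]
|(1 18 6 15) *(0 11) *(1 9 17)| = |(0 11)(1 18 6 15 9 17)| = 6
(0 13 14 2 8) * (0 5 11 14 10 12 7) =(0 13 10 12 7)(2 8 5 11 14) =[13, 1, 8, 3, 4, 11, 6, 0, 5, 9, 12, 14, 7, 10, 2]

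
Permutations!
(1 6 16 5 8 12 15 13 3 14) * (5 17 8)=(1 6 16 17 8 12 15 13 3 14)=[0, 6, 2, 14, 4, 5, 16, 7, 12, 9, 10, 11, 15, 3, 1, 13, 17, 8]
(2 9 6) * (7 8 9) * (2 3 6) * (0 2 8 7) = (0 2)(3 6)(8 9) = [2, 1, 0, 6, 4, 5, 3, 7, 9, 8]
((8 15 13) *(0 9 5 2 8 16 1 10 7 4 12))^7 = ((0 9 5 2 8 15 13 16 1 10 7 4 12))^7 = (0 16 9 1 5 10 2 7 8 4 15 12 13)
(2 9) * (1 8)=(1 8)(2 9)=[0, 8, 9, 3, 4, 5, 6, 7, 1, 2]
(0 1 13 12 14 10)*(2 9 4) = [1, 13, 9, 3, 2, 5, 6, 7, 8, 4, 0, 11, 14, 12, 10] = (0 1 13 12 14 10)(2 9 4)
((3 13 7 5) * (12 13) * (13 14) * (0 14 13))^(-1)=(0 14)(3 5 7 13 12)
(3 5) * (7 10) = (3 5)(7 10) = [0, 1, 2, 5, 4, 3, 6, 10, 8, 9, 7]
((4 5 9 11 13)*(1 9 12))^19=((1 9 11 13 4 5 12))^19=(1 5 13 9 12 4 11)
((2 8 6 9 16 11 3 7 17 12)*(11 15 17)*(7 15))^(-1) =((2 8 6 9 16 7 11 3 15 17 12))^(-1) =(2 12 17 15 3 11 7 16 9 6 8)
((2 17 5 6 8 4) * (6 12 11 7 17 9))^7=(2 6 4 9 8)(5 11 17 12 7)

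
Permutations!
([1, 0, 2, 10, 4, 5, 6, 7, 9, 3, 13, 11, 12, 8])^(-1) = (0 1)(3 9 8 13 10)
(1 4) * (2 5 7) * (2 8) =[0, 4, 5, 3, 1, 7, 6, 8, 2] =(1 4)(2 5 7 8)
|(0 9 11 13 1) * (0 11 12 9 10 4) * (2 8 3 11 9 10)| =11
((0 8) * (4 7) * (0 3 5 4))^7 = ((0 8 3 5 4 7))^7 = (0 8 3 5 4 7)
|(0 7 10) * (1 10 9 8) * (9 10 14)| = 12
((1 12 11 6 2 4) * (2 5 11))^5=((1 12 2 4)(5 11 6))^5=(1 12 2 4)(5 6 11)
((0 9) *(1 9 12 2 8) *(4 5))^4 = ((0 12 2 8 1 9)(4 5))^4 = (0 1 2)(8 12 9)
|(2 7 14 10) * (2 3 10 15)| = 4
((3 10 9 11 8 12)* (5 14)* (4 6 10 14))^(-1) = ((3 14 5 4 6 10 9 11 8 12))^(-1) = (3 12 8 11 9 10 6 4 5 14)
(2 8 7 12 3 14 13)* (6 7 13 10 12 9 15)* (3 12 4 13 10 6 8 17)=(2 17 3 14 6 7 9 15 8 10 4 13)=[0, 1, 17, 14, 13, 5, 7, 9, 10, 15, 4, 11, 12, 2, 6, 8, 16, 3]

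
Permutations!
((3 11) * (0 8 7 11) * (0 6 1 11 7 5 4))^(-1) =((0 8 5 4)(1 11 3 6))^(-1) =(0 4 5 8)(1 6 3 11)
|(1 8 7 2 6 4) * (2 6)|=|(1 8 7 6 4)|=5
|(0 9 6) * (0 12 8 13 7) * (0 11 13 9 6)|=|(0 6 12 8 9)(7 11 13)|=15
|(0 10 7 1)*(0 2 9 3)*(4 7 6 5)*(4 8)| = 11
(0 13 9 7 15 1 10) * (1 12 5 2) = [13, 10, 1, 3, 4, 2, 6, 15, 8, 7, 0, 11, 5, 9, 14, 12] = (0 13 9 7 15 12 5 2 1 10)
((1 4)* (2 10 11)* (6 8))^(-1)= (1 4)(2 11 10)(6 8)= ((1 4)(2 10 11)(6 8))^(-1)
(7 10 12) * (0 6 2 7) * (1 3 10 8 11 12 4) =(0 6 2 7 8 11 12)(1 3 10 4) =[6, 3, 7, 10, 1, 5, 2, 8, 11, 9, 4, 12, 0]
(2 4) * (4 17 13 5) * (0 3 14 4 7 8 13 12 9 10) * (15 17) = (0 3 14 4 2 15 17 12 9 10)(5 7 8 13) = [3, 1, 15, 14, 2, 7, 6, 8, 13, 10, 0, 11, 9, 5, 4, 17, 16, 12]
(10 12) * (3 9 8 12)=(3 9 8 12 10)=[0, 1, 2, 9, 4, 5, 6, 7, 12, 8, 3, 11, 10]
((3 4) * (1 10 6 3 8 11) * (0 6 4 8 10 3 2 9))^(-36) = ((0 6 2 9)(1 3 8 11)(4 10))^(-36) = (11)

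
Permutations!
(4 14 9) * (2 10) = (2 10)(4 14 9) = [0, 1, 10, 3, 14, 5, 6, 7, 8, 4, 2, 11, 12, 13, 9]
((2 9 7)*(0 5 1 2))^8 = (0 1 9)(2 7 5)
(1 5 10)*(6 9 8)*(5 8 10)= (1 8 6 9 10)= [0, 8, 2, 3, 4, 5, 9, 7, 6, 10, 1]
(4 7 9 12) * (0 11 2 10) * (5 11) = (0 5 11 2 10)(4 7 9 12) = [5, 1, 10, 3, 7, 11, 6, 9, 8, 12, 0, 2, 4]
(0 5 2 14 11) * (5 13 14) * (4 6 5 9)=(0 13 14 11)(2 9 4 6 5)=[13, 1, 9, 3, 6, 2, 5, 7, 8, 4, 10, 0, 12, 14, 11]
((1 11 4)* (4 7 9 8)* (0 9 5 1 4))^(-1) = (0 8 9)(1 5 7 11)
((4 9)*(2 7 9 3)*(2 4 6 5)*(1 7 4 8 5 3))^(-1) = (1 4 2 5 8 3 6 9 7)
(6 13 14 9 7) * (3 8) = (3 8)(6 13 14 9 7) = [0, 1, 2, 8, 4, 5, 13, 6, 3, 7, 10, 11, 12, 14, 9]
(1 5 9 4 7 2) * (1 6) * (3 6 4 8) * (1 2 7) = (1 5 9 8 3 6 2 4) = [0, 5, 4, 6, 1, 9, 2, 7, 3, 8]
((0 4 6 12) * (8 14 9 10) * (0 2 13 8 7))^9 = (0 10 14 13 12 4 7 9 8 2 6)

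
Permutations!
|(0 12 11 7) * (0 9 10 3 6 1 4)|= 10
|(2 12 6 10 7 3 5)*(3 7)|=|(2 12 6 10 3 5)|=6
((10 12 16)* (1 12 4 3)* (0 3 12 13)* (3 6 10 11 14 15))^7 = (0 14 10 3 12 13 11 6 15 4 1 16)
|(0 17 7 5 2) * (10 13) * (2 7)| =|(0 17 2)(5 7)(10 13)| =6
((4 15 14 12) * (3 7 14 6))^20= (3 6 15 4 12 14 7)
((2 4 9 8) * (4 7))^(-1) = (2 8 9 4 7)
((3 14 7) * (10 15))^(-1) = (3 7 14)(10 15)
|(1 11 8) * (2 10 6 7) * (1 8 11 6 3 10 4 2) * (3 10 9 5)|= |(11)(1 6 7)(2 4)(3 9 5)|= 6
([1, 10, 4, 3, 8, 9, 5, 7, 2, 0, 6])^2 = [10, 6, 8, 3, 2, 0, 9, 7, 4, 1, 5]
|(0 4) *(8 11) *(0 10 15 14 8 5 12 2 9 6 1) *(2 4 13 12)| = 14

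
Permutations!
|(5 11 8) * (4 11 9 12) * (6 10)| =6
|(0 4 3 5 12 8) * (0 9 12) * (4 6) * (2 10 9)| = 5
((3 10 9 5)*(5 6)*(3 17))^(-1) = ((3 10 9 6 5 17))^(-1) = (3 17 5 6 9 10)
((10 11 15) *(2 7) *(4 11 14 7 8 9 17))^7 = (2 10 4 8 14 11 9 7 15 17) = ((2 8 9 17 4 11 15 10 14 7))^7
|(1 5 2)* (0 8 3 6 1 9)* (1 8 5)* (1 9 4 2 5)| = |(0 1 9)(2 4)(3 6 8)| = 6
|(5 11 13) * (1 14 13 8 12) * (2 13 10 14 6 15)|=18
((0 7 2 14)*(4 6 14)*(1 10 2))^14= ((0 7 1 10 2 4 6 14))^14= (0 6 2 1)(4 10 7 14)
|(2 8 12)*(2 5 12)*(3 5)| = |(2 8)(3 5 12)| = 6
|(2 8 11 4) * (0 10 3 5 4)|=|(0 10 3 5 4 2 8 11)|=8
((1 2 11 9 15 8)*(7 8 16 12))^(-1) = ((1 2 11 9 15 16 12 7 8))^(-1) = (1 8 7 12 16 15 9 11 2)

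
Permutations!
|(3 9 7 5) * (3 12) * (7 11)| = 6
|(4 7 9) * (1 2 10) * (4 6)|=12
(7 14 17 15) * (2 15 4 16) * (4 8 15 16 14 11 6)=[0, 1, 16, 3, 14, 5, 4, 11, 15, 9, 10, 6, 12, 13, 17, 7, 2, 8]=(2 16)(4 14 17 8 15 7 11 6)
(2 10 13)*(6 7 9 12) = (2 10 13)(6 7 9 12) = [0, 1, 10, 3, 4, 5, 7, 9, 8, 12, 13, 11, 6, 2]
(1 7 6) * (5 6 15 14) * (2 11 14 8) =(1 7 15 8 2 11 14 5 6) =[0, 7, 11, 3, 4, 6, 1, 15, 2, 9, 10, 14, 12, 13, 5, 8]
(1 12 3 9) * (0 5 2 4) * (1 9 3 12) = (12)(0 5 2 4) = [5, 1, 4, 3, 0, 2, 6, 7, 8, 9, 10, 11, 12]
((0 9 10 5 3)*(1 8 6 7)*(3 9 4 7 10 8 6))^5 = ((0 4 7 1 6 10 5 9 8 3))^5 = (0 10)(1 8)(3 6)(4 5)(7 9)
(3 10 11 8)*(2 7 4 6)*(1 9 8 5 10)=[0, 9, 7, 1, 6, 10, 2, 4, 3, 8, 11, 5]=(1 9 8 3)(2 7 4 6)(5 10 11)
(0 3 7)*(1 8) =[3, 8, 2, 7, 4, 5, 6, 0, 1] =(0 3 7)(1 8)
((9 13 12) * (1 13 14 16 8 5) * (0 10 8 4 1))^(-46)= ((0 10 8 5)(1 13 12 9 14 16 4))^(-46)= (0 8)(1 9 4 12 16 13 14)(5 10)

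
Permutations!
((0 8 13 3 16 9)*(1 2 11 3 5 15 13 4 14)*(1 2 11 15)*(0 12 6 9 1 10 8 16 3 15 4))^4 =((0 16 1 11 15 13 5 10 8)(2 4 14)(6 9 12))^4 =(0 15 8 11 10 1 5 16 13)(2 4 14)(6 9 12)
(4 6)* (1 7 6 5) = (1 7 6 4 5) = [0, 7, 2, 3, 5, 1, 4, 6]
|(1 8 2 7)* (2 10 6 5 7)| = |(1 8 10 6 5 7)| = 6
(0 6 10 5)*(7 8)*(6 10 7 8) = (0 10 5)(6 7) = [10, 1, 2, 3, 4, 0, 7, 6, 8, 9, 5]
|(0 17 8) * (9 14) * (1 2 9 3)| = |(0 17 8)(1 2 9 14 3)| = 15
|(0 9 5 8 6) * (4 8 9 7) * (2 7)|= 6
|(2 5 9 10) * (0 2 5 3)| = 3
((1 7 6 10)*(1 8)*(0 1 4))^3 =((0 1 7 6 10 8 4))^3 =(0 6 4 7 8 1 10)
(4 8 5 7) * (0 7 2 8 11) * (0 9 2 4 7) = (2 8 5 4 11 9) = [0, 1, 8, 3, 11, 4, 6, 7, 5, 2, 10, 9]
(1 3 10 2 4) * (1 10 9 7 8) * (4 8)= [0, 3, 8, 9, 10, 5, 6, 4, 1, 7, 2]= (1 3 9 7 4 10 2 8)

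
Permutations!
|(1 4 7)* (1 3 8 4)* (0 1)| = 4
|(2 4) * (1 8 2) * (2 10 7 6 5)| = |(1 8 10 7 6 5 2 4)| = 8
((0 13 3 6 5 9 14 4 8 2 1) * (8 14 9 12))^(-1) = (0 1 2 8 12 5 6 3 13)(4 14) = ((0 13 3 6 5 12 8 2 1)(4 14))^(-1)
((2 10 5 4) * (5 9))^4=((2 10 9 5 4))^4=(2 4 5 9 10)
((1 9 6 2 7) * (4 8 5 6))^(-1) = ((1 9 4 8 5 6 2 7))^(-1) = (1 7 2 6 5 8 4 9)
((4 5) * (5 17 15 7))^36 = ((4 17 15 7 5))^36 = (4 17 15 7 5)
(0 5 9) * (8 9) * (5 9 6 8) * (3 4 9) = (0 3 4 9)(6 8) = [3, 1, 2, 4, 9, 5, 8, 7, 6, 0]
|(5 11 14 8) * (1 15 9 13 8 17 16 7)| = |(1 15 9 13 8 5 11 14 17 16 7)| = 11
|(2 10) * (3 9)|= |(2 10)(3 9)|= 2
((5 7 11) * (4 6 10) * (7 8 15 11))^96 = ((4 6 10)(5 8 15 11))^96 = (15)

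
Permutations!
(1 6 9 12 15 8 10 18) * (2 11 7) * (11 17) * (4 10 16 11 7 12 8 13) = (1 6 9 8 16 11 12 15 13 4 10 18)(2 17 7) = [0, 6, 17, 3, 10, 5, 9, 2, 16, 8, 18, 12, 15, 4, 14, 13, 11, 7, 1]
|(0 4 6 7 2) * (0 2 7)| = 3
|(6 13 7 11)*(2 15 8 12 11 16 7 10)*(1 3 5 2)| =22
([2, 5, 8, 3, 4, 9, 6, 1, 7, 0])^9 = (0 8 1 9 2 7 5)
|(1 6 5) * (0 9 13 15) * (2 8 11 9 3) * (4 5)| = 8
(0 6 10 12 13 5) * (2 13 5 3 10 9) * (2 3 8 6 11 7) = (0 11 7 2 13 8 6 9 3 10 12 5) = [11, 1, 13, 10, 4, 0, 9, 2, 6, 3, 12, 7, 5, 8]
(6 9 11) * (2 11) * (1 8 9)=(1 8 9 2 11 6)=[0, 8, 11, 3, 4, 5, 1, 7, 9, 2, 10, 6]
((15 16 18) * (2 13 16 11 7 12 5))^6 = ((2 13 16 18 15 11 7 12 5))^6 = (2 7 18)(5 11 16)(12 15 13)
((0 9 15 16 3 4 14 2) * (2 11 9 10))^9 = (3 14 9 16 4 11 15)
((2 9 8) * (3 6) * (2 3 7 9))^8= ((3 6 7 9 8))^8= (3 9 6 8 7)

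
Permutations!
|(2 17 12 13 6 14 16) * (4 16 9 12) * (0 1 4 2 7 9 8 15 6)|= 8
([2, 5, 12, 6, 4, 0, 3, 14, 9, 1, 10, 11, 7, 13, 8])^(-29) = [1, 8, 5, 6, 4, 9, 3, 2, 7, 14, 10, 11, 0, 13, 12]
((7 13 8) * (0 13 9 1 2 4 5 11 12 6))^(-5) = ((0 13 8 7 9 1 2 4 5 11 12 6))^(-5) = (0 4 8 11 9 6 2 13 5 7 12 1)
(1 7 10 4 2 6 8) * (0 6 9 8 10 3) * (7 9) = [6, 9, 7, 0, 2, 5, 10, 3, 1, 8, 4] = (0 6 10 4 2 7 3)(1 9 8)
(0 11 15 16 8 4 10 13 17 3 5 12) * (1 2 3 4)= (0 11 15 16 8 1 2 3 5 12)(4 10 13 17)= [11, 2, 3, 5, 10, 12, 6, 7, 1, 9, 13, 15, 0, 17, 14, 16, 8, 4]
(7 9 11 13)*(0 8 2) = (0 8 2)(7 9 11 13) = [8, 1, 0, 3, 4, 5, 6, 9, 2, 11, 10, 13, 12, 7]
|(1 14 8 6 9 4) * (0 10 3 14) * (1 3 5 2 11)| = |(0 10 5 2 11 1)(3 14 8 6 9 4)| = 6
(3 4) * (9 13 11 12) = (3 4)(9 13 11 12) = [0, 1, 2, 4, 3, 5, 6, 7, 8, 13, 10, 12, 9, 11]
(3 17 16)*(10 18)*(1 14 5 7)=(1 14 5 7)(3 17 16)(10 18)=[0, 14, 2, 17, 4, 7, 6, 1, 8, 9, 18, 11, 12, 13, 5, 15, 3, 16, 10]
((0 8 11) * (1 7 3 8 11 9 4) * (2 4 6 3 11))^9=(0 1)(2 7)(3 8 9 6)(4 11)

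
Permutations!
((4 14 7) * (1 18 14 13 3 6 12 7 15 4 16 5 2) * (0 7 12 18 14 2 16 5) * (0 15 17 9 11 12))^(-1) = (0 12 11 9 17 14 1 2 18 6 3 13 4 15 16 5 7)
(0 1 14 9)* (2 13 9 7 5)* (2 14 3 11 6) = (0 1 3 11 6 2 13 9)(5 14 7) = [1, 3, 13, 11, 4, 14, 2, 5, 8, 0, 10, 6, 12, 9, 7]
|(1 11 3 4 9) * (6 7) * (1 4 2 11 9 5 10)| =|(1 9 4 5 10)(2 11 3)(6 7)| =30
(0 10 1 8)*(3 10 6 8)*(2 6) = (0 2 6 8)(1 3 10) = [2, 3, 6, 10, 4, 5, 8, 7, 0, 9, 1]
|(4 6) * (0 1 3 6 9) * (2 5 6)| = 8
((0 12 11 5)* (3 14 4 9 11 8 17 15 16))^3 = ((0 12 8 17 15 16 3 14 4 9 11 5))^3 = (0 17 3 9)(4 5 8 16)(11 12 15 14)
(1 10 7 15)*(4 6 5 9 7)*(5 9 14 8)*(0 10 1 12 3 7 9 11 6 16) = [10, 1, 2, 7, 16, 14, 11, 15, 5, 9, 4, 6, 3, 13, 8, 12, 0] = (0 10 4 16)(3 7 15 12)(5 14 8)(6 11)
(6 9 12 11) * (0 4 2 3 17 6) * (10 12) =(0 4 2 3 17 6 9 10 12 11) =[4, 1, 3, 17, 2, 5, 9, 7, 8, 10, 12, 0, 11, 13, 14, 15, 16, 6]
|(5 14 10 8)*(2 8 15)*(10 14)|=5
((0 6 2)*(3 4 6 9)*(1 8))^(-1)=(0 2 6 4 3 9)(1 8)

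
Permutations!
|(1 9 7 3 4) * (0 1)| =6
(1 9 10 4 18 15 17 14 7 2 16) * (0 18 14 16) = [18, 9, 0, 3, 14, 5, 6, 2, 8, 10, 4, 11, 12, 13, 7, 17, 1, 16, 15] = (0 18 15 17 16 1 9 10 4 14 7 2)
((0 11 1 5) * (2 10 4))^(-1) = (0 5 1 11)(2 4 10)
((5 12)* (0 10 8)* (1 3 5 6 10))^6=(0 10 12 3)(1 8 6 5)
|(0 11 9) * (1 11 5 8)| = |(0 5 8 1 11 9)| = 6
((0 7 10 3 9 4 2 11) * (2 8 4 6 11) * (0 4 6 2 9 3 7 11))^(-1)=(0 6 8 4 11)(2 9)(7 10)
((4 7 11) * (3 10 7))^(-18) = (3 7 4 10 11)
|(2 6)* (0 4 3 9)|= 4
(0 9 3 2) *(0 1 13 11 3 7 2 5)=[9, 13, 1, 5, 4, 0, 6, 2, 8, 7, 10, 3, 12, 11]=(0 9 7 2 1 13 11 3 5)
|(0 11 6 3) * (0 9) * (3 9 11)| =|(0 3 11 6 9)| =5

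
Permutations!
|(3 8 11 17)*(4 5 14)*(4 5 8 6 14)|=|(3 6 14 5 4 8 11 17)|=8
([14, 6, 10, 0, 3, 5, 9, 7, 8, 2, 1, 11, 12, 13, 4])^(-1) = [3, 10, 9, 4, 14, 5, 1, 7, 8, 6, 2, 11, 12, 13, 0]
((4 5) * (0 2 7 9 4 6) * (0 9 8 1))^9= (0 1 8 7 2)(4 5 6 9)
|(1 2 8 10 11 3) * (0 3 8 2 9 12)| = |(0 3 1 9 12)(8 10 11)| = 15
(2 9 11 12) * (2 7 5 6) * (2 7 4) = (2 9 11 12 4)(5 6 7) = [0, 1, 9, 3, 2, 6, 7, 5, 8, 11, 10, 12, 4]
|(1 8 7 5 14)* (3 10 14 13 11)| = |(1 8 7 5 13 11 3 10 14)| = 9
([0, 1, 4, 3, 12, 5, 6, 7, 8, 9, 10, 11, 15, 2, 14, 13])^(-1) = [0, 1, 13, 3, 2, 5, 6, 7, 8, 9, 10, 11, 4, 15, 14, 12]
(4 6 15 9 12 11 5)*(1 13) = (1 13)(4 6 15 9 12 11 5) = [0, 13, 2, 3, 6, 4, 15, 7, 8, 12, 10, 5, 11, 1, 14, 9]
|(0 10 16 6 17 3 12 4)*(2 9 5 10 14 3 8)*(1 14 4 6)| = 12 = |(0 4)(1 14 3 12 6 17 8 2 9 5 10 16)|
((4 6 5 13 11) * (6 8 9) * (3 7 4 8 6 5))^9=(3 7 4 6)(5 9 8 11 13)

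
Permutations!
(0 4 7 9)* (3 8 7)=(0 4 3 8 7 9)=[4, 1, 2, 8, 3, 5, 6, 9, 7, 0]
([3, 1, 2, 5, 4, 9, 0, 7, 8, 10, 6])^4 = (0 10 5)(3 6 9)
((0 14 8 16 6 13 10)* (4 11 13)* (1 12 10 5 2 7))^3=(0 16 11 2 12 14 6 13 7 10 8 4 5 1)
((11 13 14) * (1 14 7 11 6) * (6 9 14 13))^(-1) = ((1 13 7 11 6)(9 14))^(-1) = (1 6 11 7 13)(9 14)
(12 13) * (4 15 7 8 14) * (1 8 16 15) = [0, 8, 2, 3, 1, 5, 6, 16, 14, 9, 10, 11, 13, 12, 4, 7, 15] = (1 8 14 4)(7 16 15)(12 13)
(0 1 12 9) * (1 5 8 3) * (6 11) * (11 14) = [5, 12, 2, 1, 4, 8, 14, 7, 3, 0, 10, 6, 9, 13, 11] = (0 5 8 3 1 12 9)(6 14 11)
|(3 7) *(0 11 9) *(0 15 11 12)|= |(0 12)(3 7)(9 15 11)|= 6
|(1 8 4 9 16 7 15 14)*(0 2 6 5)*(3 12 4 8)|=36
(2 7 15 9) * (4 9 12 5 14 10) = [0, 1, 7, 3, 9, 14, 6, 15, 8, 2, 4, 11, 5, 13, 10, 12] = (2 7 15 12 5 14 10 4 9)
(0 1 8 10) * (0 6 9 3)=(0 1 8 10 6 9 3)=[1, 8, 2, 0, 4, 5, 9, 7, 10, 3, 6]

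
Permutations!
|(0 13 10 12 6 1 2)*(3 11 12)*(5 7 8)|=|(0 13 10 3 11 12 6 1 2)(5 7 8)|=9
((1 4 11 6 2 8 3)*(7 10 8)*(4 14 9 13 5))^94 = ((1 14 9 13 5 4 11 6 2 7 10 8 3))^94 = (1 13 11 7 3 9 4 2 8 14 5 6 10)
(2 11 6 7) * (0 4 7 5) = [4, 1, 11, 3, 7, 0, 5, 2, 8, 9, 10, 6] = (0 4 7 2 11 6 5)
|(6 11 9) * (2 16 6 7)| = 6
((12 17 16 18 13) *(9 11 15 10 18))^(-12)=((9 11 15 10 18 13 12 17 16))^(-12)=(9 12 10)(11 17 18)(13 15 16)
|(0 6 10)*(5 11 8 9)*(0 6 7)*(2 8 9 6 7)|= 6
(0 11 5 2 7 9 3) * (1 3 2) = [11, 3, 7, 0, 4, 1, 6, 9, 8, 2, 10, 5] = (0 11 5 1 3)(2 7 9)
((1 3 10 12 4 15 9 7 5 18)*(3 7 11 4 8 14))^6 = ((1 7 5 18)(3 10 12 8 14)(4 15 9 11))^6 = (1 5)(3 10 12 8 14)(4 9)(7 18)(11 15)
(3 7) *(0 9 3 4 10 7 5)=[9, 1, 2, 5, 10, 0, 6, 4, 8, 3, 7]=(0 9 3 5)(4 10 7)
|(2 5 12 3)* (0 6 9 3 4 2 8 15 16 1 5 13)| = 13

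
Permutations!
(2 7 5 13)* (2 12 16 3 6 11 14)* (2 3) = (2 7 5 13 12 16)(3 6 11 14) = [0, 1, 7, 6, 4, 13, 11, 5, 8, 9, 10, 14, 16, 12, 3, 15, 2]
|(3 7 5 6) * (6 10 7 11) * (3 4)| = |(3 11 6 4)(5 10 7)| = 12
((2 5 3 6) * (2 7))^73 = ((2 5 3 6 7))^73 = (2 6 5 7 3)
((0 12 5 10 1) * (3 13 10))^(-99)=(0 1 10 13 3 5 12)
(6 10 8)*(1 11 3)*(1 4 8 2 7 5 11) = (2 7 5 11 3 4 8 6 10) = [0, 1, 7, 4, 8, 11, 10, 5, 6, 9, 2, 3]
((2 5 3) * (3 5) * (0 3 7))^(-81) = (0 7 2 3)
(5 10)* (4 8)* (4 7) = (4 8 7)(5 10) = [0, 1, 2, 3, 8, 10, 6, 4, 7, 9, 5]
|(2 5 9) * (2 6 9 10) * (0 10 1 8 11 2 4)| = |(0 10 4)(1 8 11 2 5)(6 9)| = 30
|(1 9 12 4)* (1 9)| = 3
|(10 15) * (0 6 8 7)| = 4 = |(0 6 8 7)(10 15)|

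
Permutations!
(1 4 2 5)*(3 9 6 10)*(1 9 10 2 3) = (1 4 3 10)(2 5 9 6) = [0, 4, 5, 10, 3, 9, 2, 7, 8, 6, 1]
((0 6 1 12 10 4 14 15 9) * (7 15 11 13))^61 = (0 6 1 12 10 4 14 11 13 7 15 9)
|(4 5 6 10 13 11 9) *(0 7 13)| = 9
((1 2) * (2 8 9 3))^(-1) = (1 2 3 9 8)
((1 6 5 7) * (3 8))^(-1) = (1 7 5 6)(3 8)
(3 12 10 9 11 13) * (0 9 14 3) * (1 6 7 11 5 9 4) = (0 4 1 6 7 11 13)(3 12 10 14)(5 9) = [4, 6, 2, 12, 1, 9, 7, 11, 8, 5, 14, 13, 10, 0, 3]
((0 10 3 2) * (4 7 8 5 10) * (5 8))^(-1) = (0 2 3 10 5 7 4) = ((0 4 7 5 10 3 2))^(-1)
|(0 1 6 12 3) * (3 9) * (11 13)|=6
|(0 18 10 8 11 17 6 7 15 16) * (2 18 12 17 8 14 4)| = 70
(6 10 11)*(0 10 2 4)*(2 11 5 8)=(0 10 5 8 2 4)(6 11)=[10, 1, 4, 3, 0, 8, 11, 7, 2, 9, 5, 6]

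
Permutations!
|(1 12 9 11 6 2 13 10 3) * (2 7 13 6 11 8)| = |(1 12 9 8 2 6 7 13 10 3)| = 10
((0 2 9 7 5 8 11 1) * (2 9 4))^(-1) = (0 1 11 8 5 7 9)(2 4)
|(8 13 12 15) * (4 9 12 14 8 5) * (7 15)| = |(4 9 12 7 15 5)(8 13 14)| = 6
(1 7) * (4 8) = [0, 7, 2, 3, 8, 5, 6, 1, 4] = (1 7)(4 8)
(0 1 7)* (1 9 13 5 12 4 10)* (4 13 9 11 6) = (0 11 6 4 10 1 7)(5 12 13) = [11, 7, 2, 3, 10, 12, 4, 0, 8, 9, 1, 6, 13, 5]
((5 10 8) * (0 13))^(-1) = (0 13)(5 8 10)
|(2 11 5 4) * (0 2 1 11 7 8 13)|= 20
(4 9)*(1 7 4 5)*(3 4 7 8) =(1 8 3 4 9 5) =[0, 8, 2, 4, 9, 1, 6, 7, 3, 5]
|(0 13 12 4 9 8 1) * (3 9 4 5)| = 8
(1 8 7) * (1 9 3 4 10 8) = (3 4 10 8 7 9) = [0, 1, 2, 4, 10, 5, 6, 9, 7, 3, 8]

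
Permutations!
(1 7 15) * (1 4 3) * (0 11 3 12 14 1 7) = (0 11 3 7 15 4 12 14 1) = [11, 0, 2, 7, 12, 5, 6, 15, 8, 9, 10, 3, 14, 13, 1, 4]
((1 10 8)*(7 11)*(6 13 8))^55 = ((1 10 6 13 8)(7 11))^55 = (13)(7 11)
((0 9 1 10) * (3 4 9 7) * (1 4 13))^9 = (0 13)(1 7)(3 10)(4 9) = ((0 7 3 13 1 10)(4 9))^9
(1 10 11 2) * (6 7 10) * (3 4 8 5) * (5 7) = (1 6 5 3 4 8 7 10 11 2) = [0, 6, 1, 4, 8, 3, 5, 10, 7, 9, 11, 2]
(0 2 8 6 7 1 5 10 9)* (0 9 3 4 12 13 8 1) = [2, 5, 1, 4, 12, 10, 7, 0, 6, 9, 3, 11, 13, 8] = (0 2 1 5 10 3 4 12 13 8 6 7)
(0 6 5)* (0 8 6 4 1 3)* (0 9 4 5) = (0 5 8 6)(1 3 9 4) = [5, 3, 2, 9, 1, 8, 0, 7, 6, 4]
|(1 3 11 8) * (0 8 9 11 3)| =|(0 8 1)(9 11)| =6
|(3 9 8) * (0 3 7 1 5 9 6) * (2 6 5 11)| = 10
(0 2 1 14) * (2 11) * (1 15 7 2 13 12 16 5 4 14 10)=(0 11 13 12 16 5 4 14)(1 10)(2 15 7)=[11, 10, 15, 3, 14, 4, 6, 2, 8, 9, 1, 13, 16, 12, 0, 7, 5]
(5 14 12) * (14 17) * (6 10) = [0, 1, 2, 3, 4, 17, 10, 7, 8, 9, 6, 11, 5, 13, 12, 15, 16, 14] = (5 17 14 12)(6 10)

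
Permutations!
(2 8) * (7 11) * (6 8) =[0, 1, 6, 3, 4, 5, 8, 11, 2, 9, 10, 7] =(2 6 8)(7 11)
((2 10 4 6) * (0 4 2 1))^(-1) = (0 1 6 4)(2 10)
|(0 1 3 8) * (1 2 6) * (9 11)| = 6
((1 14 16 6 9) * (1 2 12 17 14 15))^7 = (17)(1 15)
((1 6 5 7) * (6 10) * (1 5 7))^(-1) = ((1 10 6 7 5))^(-1) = (1 5 7 6 10)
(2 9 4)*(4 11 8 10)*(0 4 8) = [4, 1, 9, 3, 2, 5, 6, 7, 10, 11, 8, 0] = (0 4 2 9 11)(8 10)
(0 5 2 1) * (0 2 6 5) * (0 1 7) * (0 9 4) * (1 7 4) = [7, 2, 4, 3, 0, 6, 5, 9, 8, 1] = (0 7 9 1 2 4)(5 6)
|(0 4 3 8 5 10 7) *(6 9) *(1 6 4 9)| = 8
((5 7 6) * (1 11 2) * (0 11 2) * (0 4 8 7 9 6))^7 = ((0 11 4 8 7)(1 2)(5 9 6))^7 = (0 4 7 11 8)(1 2)(5 9 6)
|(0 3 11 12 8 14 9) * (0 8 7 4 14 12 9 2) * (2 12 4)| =|(0 3 11 9 8 4 14 12 7 2)| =10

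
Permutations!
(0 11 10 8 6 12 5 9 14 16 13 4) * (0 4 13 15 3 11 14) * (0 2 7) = (0 14 16 15 3 11 10 8 6 12 5 9 2 7) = [14, 1, 7, 11, 4, 9, 12, 0, 6, 2, 8, 10, 5, 13, 16, 3, 15]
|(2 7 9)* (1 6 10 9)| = 6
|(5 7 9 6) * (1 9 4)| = 6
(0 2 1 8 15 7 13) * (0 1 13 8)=(0 2 13 1)(7 8 15)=[2, 0, 13, 3, 4, 5, 6, 8, 15, 9, 10, 11, 12, 1, 14, 7]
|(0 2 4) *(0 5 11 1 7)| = 7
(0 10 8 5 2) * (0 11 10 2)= (0 2 11 10 8 5)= [2, 1, 11, 3, 4, 0, 6, 7, 5, 9, 8, 10]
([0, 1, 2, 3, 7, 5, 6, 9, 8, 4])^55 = [0, 1, 2, 3, 7, 5, 6, 9, 8, 4]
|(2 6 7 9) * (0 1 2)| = 6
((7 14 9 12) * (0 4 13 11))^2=(0 13)(4 11)(7 9)(12 14)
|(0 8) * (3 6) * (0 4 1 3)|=|(0 8 4 1 3 6)|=6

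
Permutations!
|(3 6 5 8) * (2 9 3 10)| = |(2 9 3 6 5 8 10)| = 7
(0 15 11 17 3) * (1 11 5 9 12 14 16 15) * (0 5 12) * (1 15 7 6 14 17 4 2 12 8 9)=(0 15 8 9)(1 11 4 2 12 17 3 5)(6 14 16 7)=[15, 11, 12, 5, 2, 1, 14, 6, 9, 0, 10, 4, 17, 13, 16, 8, 7, 3]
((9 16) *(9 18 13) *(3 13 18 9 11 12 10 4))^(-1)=(18)(3 4 10 12 11 13)(9 16)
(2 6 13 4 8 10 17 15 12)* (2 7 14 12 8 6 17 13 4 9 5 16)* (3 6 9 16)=[0, 1, 17, 6, 9, 3, 4, 14, 10, 5, 13, 11, 7, 16, 12, 8, 2, 15]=(2 17 15 8 10 13 16)(3 6 4 9 5)(7 14 12)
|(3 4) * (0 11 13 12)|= |(0 11 13 12)(3 4)|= 4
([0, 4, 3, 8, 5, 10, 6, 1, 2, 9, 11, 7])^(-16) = [0, 5, 8, 2, 10, 11, 6, 4, 3, 9, 7, 1]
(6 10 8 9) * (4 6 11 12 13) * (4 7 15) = [0, 1, 2, 3, 6, 5, 10, 15, 9, 11, 8, 12, 13, 7, 14, 4] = (4 6 10 8 9 11 12 13 7 15)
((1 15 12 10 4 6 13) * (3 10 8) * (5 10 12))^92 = (1 15 5 10 4 6 13)(3 8 12)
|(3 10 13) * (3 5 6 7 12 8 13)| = 6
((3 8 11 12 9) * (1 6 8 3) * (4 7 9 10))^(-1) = (1 9 7 4 10 12 11 8 6)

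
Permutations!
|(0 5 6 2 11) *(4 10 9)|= 15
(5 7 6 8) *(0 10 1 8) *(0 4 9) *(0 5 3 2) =[10, 8, 0, 2, 9, 7, 4, 6, 3, 5, 1] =(0 10 1 8 3 2)(4 9 5 7 6)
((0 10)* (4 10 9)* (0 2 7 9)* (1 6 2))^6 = (1 10 4 9 7 2 6)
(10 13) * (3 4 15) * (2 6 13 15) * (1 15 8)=(1 15 3 4 2 6 13 10 8)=[0, 15, 6, 4, 2, 5, 13, 7, 1, 9, 8, 11, 12, 10, 14, 3]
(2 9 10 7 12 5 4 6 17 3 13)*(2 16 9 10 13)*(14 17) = (2 10 7 12 5 4 6 14 17 3)(9 13 16) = [0, 1, 10, 2, 6, 4, 14, 12, 8, 13, 7, 11, 5, 16, 17, 15, 9, 3]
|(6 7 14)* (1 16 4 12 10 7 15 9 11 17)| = |(1 16 4 12 10 7 14 6 15 9 11 17)| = 12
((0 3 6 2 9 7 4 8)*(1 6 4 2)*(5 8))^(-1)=((0 3 4 5 8)(1 6)(2 9 7))^(-1)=(0 8 5 4 3)(1 6)(2 7 9)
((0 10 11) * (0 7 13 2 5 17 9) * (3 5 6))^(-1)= ((0 10 11 7 13 2 6 3 5 17 9))^(-1)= (0 9 17 5 3 6 2 13 7 11 10)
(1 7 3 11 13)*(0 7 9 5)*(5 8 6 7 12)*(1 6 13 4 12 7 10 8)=(0 7 3 11 4 12 5)(1 9)(6 10 8 13)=[7, 9, 2, 11, 12, 0, 10, 3, 13, 1, 8, 4, 5, 6]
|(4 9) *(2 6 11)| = |(2 6 11)(4 9)| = 6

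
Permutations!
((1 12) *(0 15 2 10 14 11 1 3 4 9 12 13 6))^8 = (0 6 13 1 11 14 10 2 15)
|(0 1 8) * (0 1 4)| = 2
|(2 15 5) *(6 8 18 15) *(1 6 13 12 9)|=|(1 6 8 18 15 5 2 13 12 9)|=10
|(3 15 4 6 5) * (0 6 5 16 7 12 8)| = |(0 6 16 7 12 8)(3 15 4 5)| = 12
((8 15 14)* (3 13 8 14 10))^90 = (15)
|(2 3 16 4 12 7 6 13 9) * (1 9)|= |(1 9 2 3 16 4 12 7 6 13)|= 10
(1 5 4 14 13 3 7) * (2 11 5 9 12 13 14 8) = (14)(1 9 12 13 3 7)(2 11 5 4 8) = [0, 9, 11, 7, 8, 4, 6, 1, 2, 12, 10, 5, 13, 3, 14]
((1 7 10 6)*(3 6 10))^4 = (10)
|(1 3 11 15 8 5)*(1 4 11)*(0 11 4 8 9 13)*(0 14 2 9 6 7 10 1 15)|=|(0 11)(1 3 15 6 7 10)(2 9 13 14)(5 8)|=12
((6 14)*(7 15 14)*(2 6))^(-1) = ((2 6 7 15 14))^(-1) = (2 14 15 7 6)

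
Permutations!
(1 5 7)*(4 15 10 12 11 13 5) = (1 4 15 10 12 11 13 5 7) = [0, 4, 2, 3, 15, 7, 6, 1, 8, 9, 12, 13, 11, 5, 14, 10]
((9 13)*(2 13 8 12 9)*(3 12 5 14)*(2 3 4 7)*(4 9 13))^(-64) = (14)(2 7 4)(3 13 12)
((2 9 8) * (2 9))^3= ((8 9))^3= (8 9)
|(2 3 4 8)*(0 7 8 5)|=7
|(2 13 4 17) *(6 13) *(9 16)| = 10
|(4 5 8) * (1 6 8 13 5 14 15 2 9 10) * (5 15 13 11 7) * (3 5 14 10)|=45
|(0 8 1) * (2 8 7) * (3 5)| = |(0 7 2 8 1)(3 5)| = 10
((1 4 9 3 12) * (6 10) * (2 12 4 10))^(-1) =((1 10 6 2 12)(3 4 9))^(-1) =(1 12 2 6 10)(3 9 4)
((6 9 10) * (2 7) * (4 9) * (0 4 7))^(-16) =(0 7 10 4 2 6 9)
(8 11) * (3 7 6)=[0, 1, 2, 7, 4, 5, 3, 6, 11, 9, 10, 8]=(3 7 6)(8 11)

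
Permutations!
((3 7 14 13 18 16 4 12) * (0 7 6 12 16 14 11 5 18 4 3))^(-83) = (0 7 11 5 18 14 13 4 16 3 6 12)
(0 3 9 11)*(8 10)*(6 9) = (0 3 6 9 11)(8 10) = [3, 1, 2, 6, 4, 5, 9, 7, 10, 11, 8, 0]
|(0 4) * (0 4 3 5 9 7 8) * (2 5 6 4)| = 9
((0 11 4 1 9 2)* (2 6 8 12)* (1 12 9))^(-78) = (0 4 2 11 12)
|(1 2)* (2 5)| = 3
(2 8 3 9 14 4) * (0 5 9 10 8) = (0 5 9 14 4 2)(3 10 8) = [5, 1, 0, 10, 2, 9, 6, 7, 3, 14, 8, 11, 12, 13, 4]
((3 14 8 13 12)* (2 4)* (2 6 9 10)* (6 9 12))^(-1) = ((2 4 9 10)(3 14 8 13 6 12))^(-1) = (2 10 9 4)(3 12 6 13 8 14)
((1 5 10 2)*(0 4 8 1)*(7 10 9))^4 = (0 5 2 1 10 8 7 4 9)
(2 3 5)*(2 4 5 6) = (2 3 6)(4 5) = [0, 1, 3, 6, 5, 4, 2]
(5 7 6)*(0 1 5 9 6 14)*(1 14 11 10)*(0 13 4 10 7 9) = (0 14 13 4 10 1 5 9 6)(7 11) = [14, 5, 2, 3, 10, 9, 0, 11, 8, 6, 1, 7, 12, 4, 13]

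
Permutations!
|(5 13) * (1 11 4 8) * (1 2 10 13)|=8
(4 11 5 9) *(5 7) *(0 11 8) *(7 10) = [11, 1, 2, 3, 8, 9, 6, 5, 0, 4, 7, 10] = (0 11 10 7 5 9 4 8)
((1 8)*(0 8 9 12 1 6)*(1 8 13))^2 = (0 1 12 6 13 9 8)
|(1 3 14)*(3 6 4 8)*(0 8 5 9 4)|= |(0 8 3 14 1 6)(4 5 9)|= 6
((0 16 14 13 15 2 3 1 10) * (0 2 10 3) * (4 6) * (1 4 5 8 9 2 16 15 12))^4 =((0 15 10 16 14 13 12 1 3 4 6 5 8 9 2))^4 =(0 14 3 8 15 13 4 9 10 12 6 2 16 1 5)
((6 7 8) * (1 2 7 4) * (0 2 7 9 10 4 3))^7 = (0 8 4 2 6 1 9 3 7 10)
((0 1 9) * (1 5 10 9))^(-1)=((0 5 10 9))^(-1)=(0 9 10 5)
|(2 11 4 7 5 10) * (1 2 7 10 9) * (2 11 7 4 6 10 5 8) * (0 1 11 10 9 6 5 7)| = |(0 1 10 4 7 8 2)(5 6 9 11)| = 28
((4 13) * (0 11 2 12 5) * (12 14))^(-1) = ((0 11 2 14 12 5)(4 13))^(-1) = (0 5 12 14 2 11)(4 13)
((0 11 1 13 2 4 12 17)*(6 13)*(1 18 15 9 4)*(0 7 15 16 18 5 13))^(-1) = (0 6 1 2 13 5 11)(4 9 15 7 17 12)(16 18)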